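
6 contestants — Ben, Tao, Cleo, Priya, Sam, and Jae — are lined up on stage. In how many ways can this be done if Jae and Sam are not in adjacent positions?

There are 6! = 720 arrangements in all. If Jae and Sam are adjacent, merging them into one block gives 2·(5)! = 240 arrangements.
Complementary counting: 720 − 240 = 480.

480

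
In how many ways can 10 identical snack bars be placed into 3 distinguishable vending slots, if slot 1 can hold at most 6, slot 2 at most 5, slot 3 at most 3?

14

By stars and bars, unrestricted non-negative solutions to x_1+…+x_3 = 10 number C(10+2,2) = 66.
Subtract solutions that violate a single cap (substitute x_i' = x_i − (cap_i+1)): x_1 ≥ 7 gives C(5,2) = 10; x_2 ≥ 6 gives C(6,2) = 15; x_3 ≥ 4 gives C(8,2) = 28. Together 53.
Add back pairs where two caps are both exceeded: 0 + 0 + 1 = 1.
By inclusion–exclusion the count is 66 − 53 + 1 = 14.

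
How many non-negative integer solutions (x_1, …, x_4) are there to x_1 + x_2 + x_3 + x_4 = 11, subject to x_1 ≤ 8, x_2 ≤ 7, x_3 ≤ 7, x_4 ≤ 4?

230

Without the upper bounds there are C(14,3) = 364 ways to split 11 among 4 variables.
Subtract solutions that violate a single cap (substitute x_i' = x_i − (cap_i+1)): x_1 ≥ 9 gives C(5,3) = 10; x_2 ≥ 8 gives C(6,3) = 20; x_3 ≥ 8 gives C(6,3) = 20; x_4 ≥ 5 gives C(9,3) = 84. Together 134.
No two caps can be exceeded simultaneously, so the pair terms are all 0.
By inclusion–exclusion the count is 364 − 134 + 0 = 230.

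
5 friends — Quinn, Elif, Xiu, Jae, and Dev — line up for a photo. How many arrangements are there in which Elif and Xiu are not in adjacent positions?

There are 5! = 120 arrangements in all. If Elif and Xiu are adjacent, merging them into one block gives 2·(4)! = 48 arrangements.
Complementary counting: 120 − 48 = 72.

72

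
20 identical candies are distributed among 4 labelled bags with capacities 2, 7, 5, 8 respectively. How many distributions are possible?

Ignoring the caps, the number of non-negative solutions to x_1+…+x_4 = 20 is C(23,3) = 1771.
Subtract solutions that violate a single cap (substitute x_i' = x_i − (cap_i+1)): x_1 ≥ 3 gives C(20,3) = 1140; x_2 ≥ 8 gives C(15,3) = 455; x_3 ≥ 6 gives C(17,3) = 680; x_4 ≥ 9 gives C(14,3) = 364. Together 2639.
Add back pairs where two caps are both exceeded: 220 + 364 + 165 + 84 + 20 + 56 = 909.
Subtract triples: 20 + 1 + 10 + 0 = 31.
By inclusion–exclusion the count is 1771 − 2639 + 909 − 31 = 10.

10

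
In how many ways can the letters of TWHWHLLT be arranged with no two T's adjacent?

There are 8!/(2!·2!·2!·2!) = 2520 arrangements of TWHWHLLT in total.
If the two T's are adjacent, glue them into one block, leaving 7 items to arrange: (7)!/(2!·2!·2!) = 630 ways.
Hence 2520 − 630 = 1890.

1890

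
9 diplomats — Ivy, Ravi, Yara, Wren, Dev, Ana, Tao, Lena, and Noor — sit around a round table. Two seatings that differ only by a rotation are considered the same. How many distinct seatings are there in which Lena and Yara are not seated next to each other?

All circular seatings of 9 people number (8)! = 40320.
Seatings with Lena beside Yara: treat them as a block with 2 internal orders, giving 2 × (7)! = 10080.
Subtracting, 40320 − 10080 = 30240.

30240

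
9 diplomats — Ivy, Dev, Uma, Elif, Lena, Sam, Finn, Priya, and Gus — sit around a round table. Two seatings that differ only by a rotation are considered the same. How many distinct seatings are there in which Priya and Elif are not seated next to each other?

30240

All circular seatings of 9 people number (8)! = 40320.
Seatings with Priya beside Elif: treat them as a block with 2 internal orders, giving 2 × (7)! = 10080.
Subtracting, 40320 − 10080 = 30240.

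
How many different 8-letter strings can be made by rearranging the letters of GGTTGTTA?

280

The 8 letters of GGTTGTTA have repeats: G appearing 3 times and T appearing 4 times.
The number of distinct arrangements is 8!/(4!·3!) = 40320/144 = 280.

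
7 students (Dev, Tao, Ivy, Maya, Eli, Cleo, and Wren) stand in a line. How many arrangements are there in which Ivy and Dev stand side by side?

Glue Ivy and Dev into one block (2 internal orders), leaving 6 units to arrange in a row.
That gives 2 × 6! = 2 × 720 = 1440.

1440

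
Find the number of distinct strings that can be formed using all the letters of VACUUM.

The 6 letters of VACUUM have repeats: U appearing twice.
The number of distinct arrangements is 6!/(2!) = 720/2 = 360.

360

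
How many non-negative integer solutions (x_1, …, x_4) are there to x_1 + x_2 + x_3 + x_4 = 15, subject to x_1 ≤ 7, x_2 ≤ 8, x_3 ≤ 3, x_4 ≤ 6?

By stars and bars, unrestricted non-negative solutions to x_1+…+x_4 = 15 number C(15+3,3) = 816.
Subtract solutions that violate a single cap (substitute x_i' = x_i − (cap_i+1)): x_1 ≥ 8 gives C(10,3) = 120; x_2 ≥ 9 gives C(9,3) = 84; x_3 ≥ 4 gives C(14,3) = 364; x_4 ≥ 7 gives C(11,3) = 165. Together 733.
Add back pairs where two caps are both exceeded: 0 + 20 + 1 + 10 + 0 + 35 = 66.
By inclusion–exclusion the count is 816 − 733 + 66 = 149.

149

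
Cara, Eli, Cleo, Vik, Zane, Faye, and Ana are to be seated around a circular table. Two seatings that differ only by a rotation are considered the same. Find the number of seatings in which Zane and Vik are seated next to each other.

240

Glue Zane and Vik into a block (2 internal orders). Seating 6 units around a circle gives (5)! arrangements.
So 2 × (5)! = 2 × 120 = 240.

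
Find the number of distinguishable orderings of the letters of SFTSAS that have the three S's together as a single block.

Treat the 3 copies of S as a single block. The multiset to arrange is then {SSS, A, F, T}, 4 items in all.
All 4 items are distinct, so there are (4)! = 24 arrangements.

24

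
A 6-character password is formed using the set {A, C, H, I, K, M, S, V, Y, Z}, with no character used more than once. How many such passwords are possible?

151200

With no repetition, fill the 6 characters in order: 10 choices, then 9, down to 5.
That product is 10 × 9 × 8 × 7 × 6 × 5 = 151200.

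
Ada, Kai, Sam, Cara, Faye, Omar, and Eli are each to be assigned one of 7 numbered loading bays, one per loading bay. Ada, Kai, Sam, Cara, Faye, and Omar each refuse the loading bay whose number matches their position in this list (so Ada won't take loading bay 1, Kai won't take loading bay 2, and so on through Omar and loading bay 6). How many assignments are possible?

2119

Let Aᵢ (for 1 ≤ i ≤ 6) be the placements that put person i in their forbidden loading bay. Any j of these fix j positions, leaving (7−j)! ways to fill the rest, and there are C(6,j) ways to pick which j.
By inclusion–exclusion, the number of valid placements is Σ_{j=0}^{6} (−1)^j C(6,j)·(7−j)!.
Computing: 5040 − 4320 + 1800 − 480 + 90 − 12 + 1 = 2119.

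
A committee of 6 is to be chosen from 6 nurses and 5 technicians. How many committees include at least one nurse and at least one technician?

461

Unrestricted: C(11,6) = 462 ways to pick any 6 of the 11.
Subtract selections that omit an entire group: no nurses → C(5,6) = 0; no technicians → C(6,6) = 1.
Both groups omitted at once is impossible, so 462 − 1 = 461.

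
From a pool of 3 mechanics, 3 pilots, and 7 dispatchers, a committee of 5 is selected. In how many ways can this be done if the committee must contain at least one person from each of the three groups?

Total 5-person selections from all 13: C(13,5) = 1287.
Subtract selections that omit an entire group: no mechanics → C(10,5) = 252; no pilots → C(10,5) = 252; no dispatchers → C(6,5) = 6.
Add back selections omitting two groups (i.e. drawn from a single group): C(3,5) + C(3,5) + C(7,5) = 21.
By inclusion–exclusion: 1287 − 510 + 21 = 798.

798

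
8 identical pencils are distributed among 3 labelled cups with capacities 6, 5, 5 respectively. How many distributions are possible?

By stars and bars, unrestricted non-negative solutions to x_1+…+x_3 = 8 number C(8+2,2) = 45.
Subtract solutions that violate a single cap (substitute x_i' = x_i − (cap_i+1)): x_1 ≥ 7 gives C(3,2) = 3; x_2 ≥ 6 gives C(4,2) = 6; x_3 ≥ 6 gives C(4,2) = 6. Together 15.
No two caps can be exceeded simultaneously, so the pair terms are all 0.
By inclusion–exclusion the count is 45 − 15 + 0 = 30.

30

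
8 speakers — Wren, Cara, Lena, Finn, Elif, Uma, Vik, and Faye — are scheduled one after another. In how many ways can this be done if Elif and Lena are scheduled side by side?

Place the 6 others and the Elif-Lena pair as 7 objects in a line; the pair has 2 internal arrangements.
So the count is 2·(7)! = 10080.

10080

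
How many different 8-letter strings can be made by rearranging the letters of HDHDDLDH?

280

The 8 letters of HDHDDLDH have repeats: D appearing 4 times and H appearing 3 times.
So there are 8! / (4!·3!) = 280 distinguishable arrangements.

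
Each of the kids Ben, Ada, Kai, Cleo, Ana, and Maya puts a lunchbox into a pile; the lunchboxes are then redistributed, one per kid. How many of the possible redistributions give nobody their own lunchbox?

265

Let Aᵢ be the assignments in which kid i gets their own lunchbox. We want the size of the complement of A₁∪…∪A_6.
By inclusion–exclusion this is Σ_{j=0}^{6} (−1)^j C(6,j)·(6−j)!.
Computing: 720 − 720 + 360 − 120 + 30 − 6 + 1 = 265.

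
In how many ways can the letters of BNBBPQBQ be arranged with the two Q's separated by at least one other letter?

Total arrangements of BNBBPQBQ: 8!/(4!·2!) = 840.
If the two Q's are adjacent, glue them into one block, leaving 7 items to arrange: (7)!/(4!) = 210 ways.
Subtracting, 840 − 210 = 630 arrangements keep the Q's apart.

630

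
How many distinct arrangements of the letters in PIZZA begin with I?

12

With the first slot taken by I, it remains to arrange the other 4 letters (PZZA).
Those 4 letters have Z appearing twice, giving (4)!/(2!) = 12.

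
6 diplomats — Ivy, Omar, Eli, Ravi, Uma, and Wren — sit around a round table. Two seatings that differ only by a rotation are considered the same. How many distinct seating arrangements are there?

Seat Ivy anywhere (absorbing the rotational symmetry), then permute the other 5: (5)! = 120.

120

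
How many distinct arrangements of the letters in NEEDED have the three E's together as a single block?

12

Treat the 3 copies of E as a single block. The multiset to arrange is then {EEE, D, D, N}, 4 items in all.
That gives (4)!/(2!) = 12 arrangements.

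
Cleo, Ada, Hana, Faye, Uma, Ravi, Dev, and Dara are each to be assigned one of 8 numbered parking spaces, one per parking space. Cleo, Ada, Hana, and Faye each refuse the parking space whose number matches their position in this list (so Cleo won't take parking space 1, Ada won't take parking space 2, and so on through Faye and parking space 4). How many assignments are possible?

24024

Let Aᵢ (for 1 ≤ i ≤ 4) be the placements that put person i in their forbidden parking space. Any j of these fix j positions, leaving (8−j)! ways to fill the rest, and there are C(4,j) ways to pick which j.
By inclusion–exclusion, the number of valid placements is Σ_{j=0}^{4} (−1)^j C(4,j)·(8−j)!.
Computing: 40320 − 20160 + 4320 − 480 + 24 = 24024.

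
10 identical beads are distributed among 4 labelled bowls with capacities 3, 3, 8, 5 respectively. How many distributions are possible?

Without the upper bounds there are C(13,3) = 286 ways to split 10 among 4 bowls.
Subtract solutions that violate a single cap (substitute x_i' = x_i − (cap_i+1)): x_1 ≥ 4 gives C(9,3) = 84; x_2 ≥ 4 gives C(9,3) = 84; x_3 ≥ 9 gives C(4,3) = 4; x_4 ≥ 6 gives C(7,3) = 35. Together 207.
Add back pairs where two caps are both exceeded: 10 + 0 + 1 + 0 + 1 + 0 = 12.
By inclusion–exclusion the count is 286 − 207 + 12 = 91.

91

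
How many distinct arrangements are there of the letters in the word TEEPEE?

Letter multiplicities in TEEPEE: E×4, P×1, T×1.
The number of distinct arrangements is 6!/(4!) = 720/24 = 30.

30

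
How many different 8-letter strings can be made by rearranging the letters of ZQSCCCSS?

1120

Letter multiplicities in ZQSCCCSS: C×3, Q×1, S×3, Z×1.
Dividing 8! = 40320 by 3!·3! = 36 for the repeated letters gives 1120.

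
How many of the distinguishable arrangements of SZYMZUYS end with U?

Fix U in the last position and arrange the remaining 7 letters.
Those 7 letters have S appearing twice, Y appearing twice, and Z appearing twice, giving (7)!/(2!·2!·2!) = 630.

630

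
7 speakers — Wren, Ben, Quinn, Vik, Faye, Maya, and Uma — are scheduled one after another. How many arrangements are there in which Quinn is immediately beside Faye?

1440

Glue Quinn and Faye into one block (2 internal orders), leaving 6 units to arrange in a row.
That gives 2 × 6! = 2 × 720 = 1440.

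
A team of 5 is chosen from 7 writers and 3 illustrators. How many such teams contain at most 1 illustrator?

126

Split by how many illustrators are chosen (0 through 1).
Sum: C(3,0)·C(7,5) + C(3,1)·C(7,4) = 21 + 105 = 126.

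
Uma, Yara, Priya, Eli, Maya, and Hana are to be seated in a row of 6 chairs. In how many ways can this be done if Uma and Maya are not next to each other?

Of the 6! = 720 arrangements, those with Uma and Maya adjacent number 2 × 5! = 240 (treat the pair as a block with 2 internal orders).
So 720 − 240 = 480 arrangements keep them apart.

480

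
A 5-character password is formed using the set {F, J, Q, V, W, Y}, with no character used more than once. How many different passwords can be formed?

This is a permutation of 5 out of 6: P(6,5) = 6!/1!.
6 × 5 × 4 × 3 × 2 = 720.

720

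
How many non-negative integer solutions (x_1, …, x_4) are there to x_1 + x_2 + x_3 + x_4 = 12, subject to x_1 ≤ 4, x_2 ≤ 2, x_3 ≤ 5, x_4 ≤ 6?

Ignoring the caps, the number of non-negative solutions to x_1+…+x_4 = 12 is C(15,3) = 455.
Subtract solutions that violate a single cap (substitute x_i' = x_i − (cap_i+1)): x_1 ≥ 5 gives C(10,3) = 120; x_2 ≥ 3 gives C(12,3) = 220; x_3 ≥ 6 gives C(9,3) = 84; x_4 ≥ 7 gives C(8,3) = 56. Together 480.
Add back pairs where two caps are both exceeded: 35 + 4 + 1 + 20 + 10 + 0 = 70.
By inclusion–exclusion the count is 455 − 480 + 70 = 45.

45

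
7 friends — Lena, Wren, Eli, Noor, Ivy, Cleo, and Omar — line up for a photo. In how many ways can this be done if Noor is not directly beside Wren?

3600

There are 7! = 5040 arrangements in all. If Noor and Wren are adjacent, merging them into one block gives 2·(6)! = 1440 arrangements.
So 5040 − 1440 = 3600 arrangements keep them apart.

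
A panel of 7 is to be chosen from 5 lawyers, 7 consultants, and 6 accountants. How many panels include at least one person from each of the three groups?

Unrestricted: C(18,7) = 31824 ways to pick any 7 of the 18.
Subtract selections that omit an entire group: no lawyers → C(13,7) = 1716; no consultants → C(11,7) = 330; no accountants → C(12,7) = 792.
Add back selections omitting two groups (i.e. drawn from a single group): C(5,7) + C(7,7) + C(6,7) = 1.
By inclusion–exclusion: 31824 − 2838 + 1 = 28987.

28987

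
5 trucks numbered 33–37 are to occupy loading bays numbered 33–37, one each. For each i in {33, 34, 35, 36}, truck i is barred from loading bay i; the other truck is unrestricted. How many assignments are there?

Let Aᵢ (for 33 ≤ i ≤ 36) be the placements that put truck i in its forbidden loading bay. Any j of these fix j positions, leaving (5−j)! ways to fill the rest, and there are C(4,j) ways to pick which j.
By inclusion–exclusion, the number of valid placements is Σ_{j=0}^{4} (−1)^j C(4,j)·(5−j)!.
Computing: 120 − 96 + 36 − 8 + 1 = 53.

53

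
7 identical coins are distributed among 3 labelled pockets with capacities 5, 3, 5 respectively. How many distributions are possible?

20

By stars and bars, unrestricted non-negative solutions to x_1+…+x_3 = 7 number C(7+2,2) = 36.
Subtract solutions that violate a single cap (substitute x_i' = x_i − (cap_i+1)): x_1 ≥ 6 gives C(3,2) = 3; x_2 ≥ 4 gives C(5,2) = 10; x_3 ≥ 6 gives C(3,2) = 3. Together 16.
No two caps can be exceeded simultaneously, so the pair terms are all 0.
By inclusion–exclusion the count is 36 − 16 + 0 = 20.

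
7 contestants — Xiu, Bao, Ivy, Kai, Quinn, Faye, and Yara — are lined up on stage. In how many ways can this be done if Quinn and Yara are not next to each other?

Of the 7! = 5040 arrangements, those with Quinn and Yara adjacent number 2 × 6! = 1440 (treat the pair as a block with 2 internal orders).
So 5040 − 1440 = 3600 arrangements keep them apart.

3600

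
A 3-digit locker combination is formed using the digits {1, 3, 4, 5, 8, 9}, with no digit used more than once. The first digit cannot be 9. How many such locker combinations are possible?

100

The first digit has 6−1 = 5 choices (anything except 9).
The remaining 2 digits are filled from the other 5 symbols without repetition: 5 × 4 = 20.
Total: 5 × 20 = 100.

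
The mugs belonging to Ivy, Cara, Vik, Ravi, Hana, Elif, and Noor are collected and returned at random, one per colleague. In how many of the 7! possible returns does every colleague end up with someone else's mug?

1854

Count assignments avoiding every fixed point. For any j of the 7 colleagues fixed to their own mug, the other 7−j can be arranged in (7−j)! ways.
By inclusion–exclusion this is Σ_{j=0}^{7} (−1)^j C(7,j)·(7−j)!.
Computing: 5040 − 5040 + 2520 − 840 + 210 − 42 + 7 − 1 = 1854.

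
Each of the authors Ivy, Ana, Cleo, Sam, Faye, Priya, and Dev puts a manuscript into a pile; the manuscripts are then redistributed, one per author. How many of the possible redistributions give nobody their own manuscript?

This is the derangement count D_7: permutations of 7 items with no fixed point.
By inclusion–exclusion this is Σ_{j=0}^{7} (−1)^j C(7,j)·(7−j)!.
Computing: 5040 − 5040 + 2520 − 840 + 210 − 42 + 7 − 1 = 1854.

1854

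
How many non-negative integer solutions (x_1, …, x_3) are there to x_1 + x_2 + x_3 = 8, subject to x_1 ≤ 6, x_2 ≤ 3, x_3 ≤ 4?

Ignoring the caps, the number of non-negative solutions to x_1+…+x_3 = 8 is C(10,2) = 45.
Subtract solutions that violate a single cap (substitute x_i' = x_i − (cap_i+1)): x_1 ≥ 7 gives C(3,2) = 3; x_2 ≥ 4 gives C(6,2) = 15; x_3 ≥ 5 gives C(5,2) = 10. Together 28.
No two caps can be exceeded simultaneously, so the pair terms are all 0.
By inclusion–exclusion the count is 45 − 28 + 0 = 17.

17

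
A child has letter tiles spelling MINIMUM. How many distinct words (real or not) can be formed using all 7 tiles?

MINIMUM has 7 letters with I appearing twice and M appearing 3 times.
So there are 7! / (3!·2!) = 420 distinguishable arrangements.

420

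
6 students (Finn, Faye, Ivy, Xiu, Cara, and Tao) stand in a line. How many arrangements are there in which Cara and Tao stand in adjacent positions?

Treat {Cara, Tao} as a single unit. There are 5 units to order, and the pair itself can be ordered 2 ways.
So the count is 2·(5)! = 240.

240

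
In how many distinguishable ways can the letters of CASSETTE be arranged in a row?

CASSETTE has 8 letters with E appearing twice, S appearing twice, and T appearing twice.
The number of distinct arrangements is 8!/(2!·2!·2!) = 40320/8 = 5040.

5040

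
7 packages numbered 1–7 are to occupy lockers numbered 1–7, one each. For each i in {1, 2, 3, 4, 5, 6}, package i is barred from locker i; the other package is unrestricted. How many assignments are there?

2119

Let Aᵢ (for 1 ≤ i ≤ 6) be the placements that put package i in its forbidden locker. Any j of these fix j positions, leaving (7−j)! ways to fill the rest, and there are C(6,j) ways to pick which j.
By inclusion–exclusion, the number of valid placements is Σ_{j=0}^{6} (−1)^j C(6,j)·(7−j)!.
Computing: 5040 − 4320 + 1800 − 480 + 90 − 12 + 1 = 2119.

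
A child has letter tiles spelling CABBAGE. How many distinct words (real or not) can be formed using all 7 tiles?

1260

CABBAGE has 7 letters with A appearing twice and B appearing twice.
Dividing 7! = 5040 by 2!·2! = 4 for the repeated letters gives 1260.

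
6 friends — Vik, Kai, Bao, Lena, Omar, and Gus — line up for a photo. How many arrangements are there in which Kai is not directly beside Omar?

There are 6! = 720 arrangements in all. If Kai and Omar are adjacent, merging them into one block gives 2·(5)! = 240 arrangements.
Complementary counting: 720 − 240 = 480.

480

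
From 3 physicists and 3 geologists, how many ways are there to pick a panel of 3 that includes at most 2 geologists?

Split by how many geologists are chosen (0 through 2).
Sum: C(3,0)·C(3,3) + C(3,1)·C(3,2) + C(3,2)·C(3,1) = 1 + 9 + 9 = 19.

19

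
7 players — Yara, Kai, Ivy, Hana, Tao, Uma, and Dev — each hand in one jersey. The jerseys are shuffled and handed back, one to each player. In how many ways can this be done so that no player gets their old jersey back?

Let Aᵢ be the assignments in which player i gets their old jersey. We want the size of the complement of A₁∪…∪A_7.
By inclusion–exclusion this is Σ_{j=0}^{7} (−1)^j C(7,j)·(7−j)!.
Computing: 5040 − 5040 + 2520 − 840 + 210 − 42 + 7 − 1 = 1854.

1854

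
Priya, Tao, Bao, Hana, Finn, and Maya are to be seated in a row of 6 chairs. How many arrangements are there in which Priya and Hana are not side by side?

480

There are 6! = 720 arrangements in all. If Priya and Hana are adjacent, merging them into one block gives 2·(5)! = 240 arrangements.
Complementary counting: 720 − 240 = 480.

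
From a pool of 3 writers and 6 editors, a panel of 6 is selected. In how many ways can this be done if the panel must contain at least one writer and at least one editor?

83

With no constraint there are C(9,6) = 84 possible selections.
Subtract selections that omit an entire group: no writers → C(6,6) = 1; no editors → C(3,6) = 0.
Both groups omitted at once is impossible, so 84 − 1 = 83.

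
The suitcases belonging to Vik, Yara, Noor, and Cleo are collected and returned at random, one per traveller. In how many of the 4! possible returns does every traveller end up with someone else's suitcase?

9

Let Aᵢ be the assignments in which traveller i gets their own suitcase. We want the size of the complement of A₁∪…∪A_4.
By inclusion–exclusion this is Σ_{j=0}^{4} (−1)^j C(4,j)·(4−j)!.
Computing: 24 − 24 + 12 − 4 + 1 = 9.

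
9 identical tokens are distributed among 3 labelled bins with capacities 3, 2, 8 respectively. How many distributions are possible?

11

Without the upper bounds there are C(11,2) = 55 ways to split 9 among 3 bins.
Subtract solutions that violate a single cap (substitute x_i' = x_i − (cap_i+1)): x_1 ≥ 4 gives C(7,2) = 21; x_2 ≥ 3 gives C(8,2) = 28; x_3 ≥ 9 gives C(2,2) = 1. Together 50.
Add back pairs where two caps are both exceeded: 6 + 0 + 0 = 6.
By inclusion–exclusion the count is 55 − 50 + 6 = 11.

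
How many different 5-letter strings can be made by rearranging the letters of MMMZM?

5

MMMZM has 5 letters with M appearing 4 times.
The number of distinct arrangements is 5!/(4!) = 120/24 = 5.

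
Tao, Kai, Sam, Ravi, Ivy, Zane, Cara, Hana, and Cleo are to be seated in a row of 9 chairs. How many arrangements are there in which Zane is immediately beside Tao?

80640

Place the 7 others and the Zane-Tao pair as 8 objects in a line; the pair has 2 internal arrangements.
So the count is 2·(8)! = 80640.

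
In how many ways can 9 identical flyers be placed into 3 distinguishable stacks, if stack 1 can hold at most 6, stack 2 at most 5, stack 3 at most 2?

By stars and bars, unrestricted non-negative solutions to x_1+…+x_3 = 9 number C(9+2,2) = 55.
Subtract solutions that violate a single cap (substitute x_i' = x_i − (cap_i+1)): x_1 ≥ 7 gives C(4,2) = 6; x_2 ≥ 6 gives C(5,2) = 10; x_3 ≥ 3 gives C(8,2) = 28. Together 44.
Add back pairs where two caps are both exceeded: 0 + 0 + 1 = 1.
By inclusion–exclusion the count is 55 − 44 + 1 = 12.

12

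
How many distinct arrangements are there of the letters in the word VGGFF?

30

VGGFF has 5 letters with F appearing twice and G appearing twice.
The number of distinct arrangements is 5!/(2!·2!) = 120/4 = 30.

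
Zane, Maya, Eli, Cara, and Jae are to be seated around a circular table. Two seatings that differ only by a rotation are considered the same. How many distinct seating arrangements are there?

24

Fix one person's seat to break rotational symmetry; the remaining 4 people can be arranged in (4)! = 24 ways.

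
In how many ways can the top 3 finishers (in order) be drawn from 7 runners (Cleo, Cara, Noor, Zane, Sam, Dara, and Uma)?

This is an ordered selection of 3 from 7: P(7,3).
That gives 7 × 6 × 5 = 210.

210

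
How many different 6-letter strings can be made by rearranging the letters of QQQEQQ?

6

The 6 letters of QQQEQQ have repeats: Q appearing 5 times.
So there are 6! / (5!) = 6 distinguishable arrangements.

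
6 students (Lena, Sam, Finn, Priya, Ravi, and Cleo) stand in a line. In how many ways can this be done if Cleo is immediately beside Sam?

240

Treat {Cleo, Sam} as a single unit. There are 5 units to order, and the pair itself can be ordered 2 ways.
That gives 2 × 5! = 2 × 120 = 240.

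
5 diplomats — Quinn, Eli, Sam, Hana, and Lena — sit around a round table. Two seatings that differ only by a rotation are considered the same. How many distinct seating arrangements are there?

24

Fix one person's seat to break rotational symmetry; the remaining 4 people can be arranged in (4)! = 24 ways.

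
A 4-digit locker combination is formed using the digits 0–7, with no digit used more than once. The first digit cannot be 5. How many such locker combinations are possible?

1470

The first digit has 8−1 = 7 choices (anything except 5).
The remaining 3 digits are filled from the other 7 symbols without repetition: 7 × 6 × 5 = 210.
Total: 7 × 210 = 1470.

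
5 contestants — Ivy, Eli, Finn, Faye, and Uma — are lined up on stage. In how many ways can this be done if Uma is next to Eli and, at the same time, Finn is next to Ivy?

Treat {Uma,Eli} as one block (2 orders) and {Finn,Ivy} as another (2 orders).
That leaves 3 units to arrange: 2 × 2 × 3! = 4 × 6 = 24.

24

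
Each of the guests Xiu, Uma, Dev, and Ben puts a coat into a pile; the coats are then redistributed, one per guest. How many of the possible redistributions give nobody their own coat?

9

Count assignments avoiding every fixed point. For any j of the 4 guests fixed to their own coat, the other 4−j can be arranged in (4−j)! ways.
By inclusion–exclusion this is Σ_{j=0}^{4} (−1)^j C(4,j)·(4−j)!.
Computing: 24 − 24 + 12 − 4 + 1 = 9.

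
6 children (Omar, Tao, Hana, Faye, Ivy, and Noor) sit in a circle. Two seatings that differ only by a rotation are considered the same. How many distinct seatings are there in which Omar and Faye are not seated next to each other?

72

Without the restriction there are (5)! = 120 seatings.
Those with Omar next to Faye: fuse the pair into one unit and seat 5 units around a circle — 2·(4)! = 48.
Subtracting, 120 − 48 = 72.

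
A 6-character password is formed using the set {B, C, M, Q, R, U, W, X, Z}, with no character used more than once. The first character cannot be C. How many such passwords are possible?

The first character has 9−1 = 8 choices (anything except C).
The remaining 5 characters are filled from the other 8 symbols without repetition: 8 × 7 × 6 × 5 × 4 = 6720.
Total: 8 × 6720 = 53760.

53760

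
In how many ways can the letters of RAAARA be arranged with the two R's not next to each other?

Total arrangements of RAAARA: 6!/(4!·2!) = 15.
Arrangements with the R's together: treat RR as one letter, giving (5)!/(4!) = 5.
Hence 15 − 5 = 10.

10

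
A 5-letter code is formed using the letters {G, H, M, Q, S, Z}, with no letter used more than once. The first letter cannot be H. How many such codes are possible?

The first letter has 6−1 = 5 choices (anything except H).
The remaining 4 letters are filled from the other 5 symbols without repetition: 5 × 4 × 3 × 2 = 120.
Total: 5 × 120 = 600.

600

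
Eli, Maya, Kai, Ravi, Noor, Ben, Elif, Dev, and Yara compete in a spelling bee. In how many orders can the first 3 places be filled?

This is an ordered selection of 3 from 9: P(9,3).
That gives 9 × 8 × 7 = 504.

504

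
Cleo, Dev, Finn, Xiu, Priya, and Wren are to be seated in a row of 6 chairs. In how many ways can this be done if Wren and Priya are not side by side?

480

There are 6! = 720 arrangements in all. If Wren and Priya are adjacent, merging them into one block gives 2·(5)! = 240 arrangements.
Complementary counting: 720 − 240 = 480.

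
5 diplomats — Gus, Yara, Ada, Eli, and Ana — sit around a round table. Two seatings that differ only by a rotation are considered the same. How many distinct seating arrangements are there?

Seat Gus anywhere (absorbing the rotational symmetry), then permute the other 4: (4)! = 24.

24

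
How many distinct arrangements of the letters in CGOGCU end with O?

30

With the last slot taken by O, it remains to arrange the other 5 letters (CGGCU).
Those 5 letters have C appearing twice and G appearing twice, giving (5)!/(2!·2!) = 30.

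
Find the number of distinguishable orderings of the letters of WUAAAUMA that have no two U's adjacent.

630

There are 8!/(4!·2!) = 840 arrangements of WUAAAUMA in total.
If the two U's are adjacent, glue them into one block, leaving 7 items to arrange: (7)!/(4!) = 210 ways.
Subtracting, 840 − 210 = 630 arrangements keep the U's apart.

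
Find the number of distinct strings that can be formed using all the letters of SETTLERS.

SETTLERS has 8 letters with E appearing twice, S appearing twice, and T appearing twice.
The number of distinct arrangements is 8!/(2!·2!·2!) = 40320/8 = 5040.

5040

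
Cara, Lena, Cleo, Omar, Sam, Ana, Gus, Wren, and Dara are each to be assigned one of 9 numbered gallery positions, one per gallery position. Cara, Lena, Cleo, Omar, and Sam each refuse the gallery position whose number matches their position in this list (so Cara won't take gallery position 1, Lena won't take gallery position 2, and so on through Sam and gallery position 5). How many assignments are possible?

Let Aᵢ (for 1 ≤ i ≤ 5) be the placements that put person i in their forbidden gallery position. Any j of these fix j positions, leaving (9−j)! ways to fill the rest, and there are C(5,j) ways to pick which j.
By inclusion–exclusion, the number of valid placements is Σ_{j=0}^{5} (−1)^j C(5,j)·(9−j)!.
Computing: 362880 − 201600 + 50400 − 7200 + 600 − 24 = 205056.

205056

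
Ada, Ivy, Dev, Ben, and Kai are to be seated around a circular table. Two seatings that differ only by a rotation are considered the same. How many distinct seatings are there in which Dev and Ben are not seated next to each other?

All circular seatings of 5 people number (4)! = 24.
Those with Dev next to Ben: fuse the pair into one unit and seat 4 units around a circle — 2·(3)! = 12.
Subtracting, 24 − 12 = 12.

12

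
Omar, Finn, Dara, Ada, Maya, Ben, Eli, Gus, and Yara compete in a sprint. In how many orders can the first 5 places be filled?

There are 9 choices for 1st place, 8 for 2nd, and so on down to 5 for position 5.
That gives 9 × 8 × 7 × 6 × 5 = 15120.

15120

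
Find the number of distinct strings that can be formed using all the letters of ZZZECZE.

Letter multiplicities in ZZZECZE: C×1, E×2, Z×4.
So there are 7! / (4!·2!) = 105 distinguishable arrangements.

105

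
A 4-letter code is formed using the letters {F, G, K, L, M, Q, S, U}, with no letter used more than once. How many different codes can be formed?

With no repetition, fill the 4 letters in order: 8 choices, then 7, down to 5.
8 × 7 × 6 × 5 = 1680.

1680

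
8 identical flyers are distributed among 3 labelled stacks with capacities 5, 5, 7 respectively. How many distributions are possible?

By stars and bars, unrestricted non-negative solutions to x_1+…+x_3 = 8 number C(8+2,2) = 45.
Subtract solutions that violate a single cap (substitute x_i' = x_i − (cap_i+1)): x_1 ≥ 6 gives C(4,2) = 6; x_2 ≥ 6 gives C(4,2) = 6; x_3 ≥ 8 gives C(2,2) = 1. Together 13.
No two caps can be exceeded simultaneously, so the pair terms are all 0.
By inclusion–exclusion the count is 45 − 13 + 0 = 32.

32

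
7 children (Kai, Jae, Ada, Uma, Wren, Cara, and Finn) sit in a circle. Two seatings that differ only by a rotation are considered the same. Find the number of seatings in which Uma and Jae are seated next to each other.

Treat {Uma, Jae} as one unit (2 internal orders) and seat the resulting 6 units around the table: (5)! circular arrangements.
So 2 × (5)! = 2 × 120 = 240.

240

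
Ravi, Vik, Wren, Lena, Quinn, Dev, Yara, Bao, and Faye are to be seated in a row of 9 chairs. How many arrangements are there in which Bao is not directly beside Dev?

282240

There are 9! = 362880 arrangements in all. If Bao and Dev are adjacent, merging them into one block gives 2·(8)! = 80640 arrangements.
So 362880 − 80640 = 282240 arrangements keep them apart.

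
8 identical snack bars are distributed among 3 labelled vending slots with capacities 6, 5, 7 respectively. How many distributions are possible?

By stars and bars, unrestricted non-negative solutions to x_1+…+x_3 = 8 number C(8+2,2) = 45.
Subtract solutions that violate a single cap (substitute x_i' = x_i − (cap_i+1)): x_1 ≥ 7 gives C(3,2) = 3; x_2 ≥ 6 gives C(4,2) = 6; x_3 ≥ 8 gives C(2,2) = 1. Together 10.
No two caps can be exceeded simultaneously, so the pair terms are all 0.
By inclusion–exclusion the count is 45 − 10 + 0 = 35.

35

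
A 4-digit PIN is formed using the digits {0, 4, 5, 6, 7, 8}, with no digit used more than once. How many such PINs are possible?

360

This is a permutation of 4 out of 6: P(6,4) = 6!/2!.
6 × 5 × 4 × 3 = 360.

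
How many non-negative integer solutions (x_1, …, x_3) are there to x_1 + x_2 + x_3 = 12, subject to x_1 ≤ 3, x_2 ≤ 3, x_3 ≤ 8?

6

Without the upper bounds there are C(14,2) = 91 ways to split 12 among 3 variables.
Subtract solutions that violate a single cap (substitute x_i' = x_i − (cap_i+1)): x_1 ≥ 4 gives C(10,2) = 45; x_2 ≥ 4 gives C(10,2) = 45; x_3 ≥ 9 gives C(5,2) = 10. Together 100.
Add back pairs where two caps are both exceeded: 15 + 0 + 0 = 15.
By inclusion–exclusion the count is 91 − 100 + 15 = 6.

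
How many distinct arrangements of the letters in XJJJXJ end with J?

Fix J in the last position and arrange the remaining 5 letters.
Those 5 letters have J appearing 3 times and X appearing twice, giving (5)!/(3!·2!) = 10.

10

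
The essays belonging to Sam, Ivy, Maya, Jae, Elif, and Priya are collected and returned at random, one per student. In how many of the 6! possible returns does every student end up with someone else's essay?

This is the derangement count D_6: permutations of 6 items with no fixed point.
By inclusion–exclusion this is Σ_{j=0}^{6} (−1)^j C(6,j)·(6−j)!.
Computing: 720 − 720 + 360 − 120 + 30 − 6 + 1 = 265.

265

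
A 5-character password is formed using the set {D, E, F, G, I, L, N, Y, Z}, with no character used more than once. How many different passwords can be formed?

15120

With no repetition, fill the 5 characters in order: 9 choices, then 8, down to 5.
9 × 8 × 7 × 6 × 5 = 15120.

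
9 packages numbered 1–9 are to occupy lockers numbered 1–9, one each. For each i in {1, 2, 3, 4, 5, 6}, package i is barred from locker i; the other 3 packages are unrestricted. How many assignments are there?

183822

Let Aᵢ (for 1 ≤ i ≤ 6) be the placements that put package i in its forbidden locker. Any j of these fix j positions, leaving (9−j)! ways to fill the rest, and there are C(6,j) ways to pick which j.
By inclusion–exclusion, the number of valid placements is Σ_{j=0}^{6} (−1)^j C(6,j)·(9−j)!.
Computing: 362880 − 241920 + 75600 − 14400 + 1800 − 144 + 6 = 183822.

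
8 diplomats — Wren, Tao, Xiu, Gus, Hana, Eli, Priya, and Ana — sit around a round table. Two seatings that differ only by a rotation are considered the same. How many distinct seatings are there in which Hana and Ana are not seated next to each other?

3600

All circular seatings of 8 people number (7)! = 5040.
Those with Hana next to Ana: fuse the pair into one unit and seat 7 units around a circle — 2·(6)! = 1440.
Subtracting, 5040 − 1440 = 3600.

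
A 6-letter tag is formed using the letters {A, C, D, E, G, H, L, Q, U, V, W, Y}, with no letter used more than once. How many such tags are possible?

This is a permutation of 6 out of 12: P(12,6) = 12!/6!.
That product is 12 × 11 × 10 × 9 × 8 × 7 = 665280.

665280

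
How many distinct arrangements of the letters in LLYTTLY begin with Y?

60

Fix Y in the first position and arrange the remaining 6 letters.
Those 6 letters have L appearing 3 times and T appearing twice, giving (6)!/(3!·2!) = 60.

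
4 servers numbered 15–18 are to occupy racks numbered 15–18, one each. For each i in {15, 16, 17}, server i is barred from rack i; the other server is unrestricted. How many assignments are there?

Let Aᵢ (for i ∈ {15, 16, 17}) be the placements that put server i in its forbidden rack. Any j of these fix j positions, leaving (4−j)! ways to fill the rest, and there are C(3,j) ways to pick which j.
By inclusion–exclusion, the number of valid placements is Σ_{j=0}^{3} (−1)^j C(3,j)·(4−j)!.
Computing: 24 − 18 + 6 − 1 = 11.

11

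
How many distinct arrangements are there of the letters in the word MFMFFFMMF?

MFMFFFMMF has 9 letters with F appearing 5 times and M appearing 4 times.
So there are 9! / (5!·4!) = 126 distinguishable arrangements.

126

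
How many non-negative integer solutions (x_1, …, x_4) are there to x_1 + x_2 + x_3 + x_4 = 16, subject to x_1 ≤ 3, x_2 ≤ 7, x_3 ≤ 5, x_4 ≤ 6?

By stars and bars, unrestricted non-negative solutions to x_1+…+x_4 = 16 number C(16+3,3) = 969.
Subtract solutions that violate a single cap (substitute x_i' = x_i − (cap_i+1)): x_1 ≥ 4 gives C(15,3) = 455; x_2 ≥ 8 gives C(11,3) = 165; x_3 ≥ 6 gives C(13,3) = 286; x_4 ≥ 7 gives C(12,3) = 220. Together 1126.
Add back pairs where two caps are both exceeded: 35 + 84 + 56 + 10 + 4 + 20 = 209.
By inclusion–exclusion the count is 969 − 1126 + 209 = 52.

52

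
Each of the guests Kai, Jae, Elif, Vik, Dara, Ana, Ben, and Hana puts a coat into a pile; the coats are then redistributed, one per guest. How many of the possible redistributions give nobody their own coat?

Count assignments avoiding every fixed point. For any j of the 8 guests fixed to their own coat, the other 8−j can be arranged in (8−j)! ways.
By inclusion–exclusion this is Σ_{j=0}^{8} (−1)^j C(8,j)·(8−j)!.
Computing: 40320 − 40320 + 20160 − 6720 + 1680 − 336 + 56 − 8 + 1 = 14833.

14833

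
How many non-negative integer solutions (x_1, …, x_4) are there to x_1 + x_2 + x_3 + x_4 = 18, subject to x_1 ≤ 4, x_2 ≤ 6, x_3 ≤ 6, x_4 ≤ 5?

By stars and bars, unrestricted non-negative solutions to x_1+…+x_4 = 18 number C(18+3,3) = 1330.
Subtract solutions that violate a single cap (substitute x_i' = x_i − (cap_i+1)): x_1 ≥ 5 gives C(16,3) = 560; x_2 ≥ 7 gives C(14,3) = 364; x_3 ≥ 7 gives C(14,3) = 364; x_4 ≥ 6 gives C(15,3) = 455. Together 1743.
Add back pairs where two caps are both exceeded: 84 + 84 + 120 + 35 + 56 + 56 = 435.
Subtract triples: 0 + 1 + 1 + 0 = 2.
By inclusion–exclusion the count is 1330 − 1743 + 435 − 2 = 20.

20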